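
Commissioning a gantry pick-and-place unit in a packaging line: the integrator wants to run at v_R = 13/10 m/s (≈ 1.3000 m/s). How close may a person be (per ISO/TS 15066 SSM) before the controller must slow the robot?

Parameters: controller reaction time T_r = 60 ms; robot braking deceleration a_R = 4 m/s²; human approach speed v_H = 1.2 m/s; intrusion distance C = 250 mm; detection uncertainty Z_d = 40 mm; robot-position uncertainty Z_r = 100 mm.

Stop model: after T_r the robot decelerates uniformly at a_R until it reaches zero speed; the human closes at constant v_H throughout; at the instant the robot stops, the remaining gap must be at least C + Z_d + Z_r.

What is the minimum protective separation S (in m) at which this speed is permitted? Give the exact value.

S_min = 913/800 m = 1.1413 m

stop time T_s = (13/10)/4 = 0.3250 s
robot covers v_R·T_r = 1.3000·0.0600 = 0.0780 m before braking
robot covers 1.3000·0.3250 − ½·4.0000·0.3250² = 0.2112 m while stopping
human closes 1.2000·0.3850 = 0.4620 m
C+Z_d+Z_r = 0.2500+0.0400+0.1000 = 0.3900 m
S_min ≈ 0.0780+0.2112+0.4620+0.3900  ⇒  S_min = 913/800 m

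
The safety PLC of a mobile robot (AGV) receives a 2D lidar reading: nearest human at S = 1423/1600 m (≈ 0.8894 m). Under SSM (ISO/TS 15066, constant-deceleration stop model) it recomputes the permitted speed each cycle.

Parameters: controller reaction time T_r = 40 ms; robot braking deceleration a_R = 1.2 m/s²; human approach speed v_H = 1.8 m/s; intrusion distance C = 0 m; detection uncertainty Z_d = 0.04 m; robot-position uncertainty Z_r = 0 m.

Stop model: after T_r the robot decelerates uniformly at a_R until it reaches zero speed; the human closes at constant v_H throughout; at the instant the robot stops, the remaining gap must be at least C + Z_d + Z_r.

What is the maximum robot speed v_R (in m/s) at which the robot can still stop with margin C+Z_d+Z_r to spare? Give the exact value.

collect terms ⇒ (5/12)·v_R² + (77/50)·v_R + (-6219/8000) = 0
  disc = (77/50)² − 4·(5/12)·(-6219/8000) = 146689/40000 ; √disc = 383/200
  v_R = (−(77/50) + 383/200) / (2·(5/12)) = 9/20 m/s
check:
stop time T_s = (9/20)/(6/5) = 0.3750 s
reaction-phase robot travel = 0.4500·0.0400 = 0.0180 m
robot covers 0.4500·0.3750 − ½·1.2000·0.3750² = 0.0844 m while stopping
person approaches 1.8000·(0.0400+0.3750) = 0.7470 m
C+Z_d+Z_r = 0.0000+0.0400+0.0000 = 0.0400 m
sum ≈ 0.0180+0.0844+0.7470+0.0400 ≈ 0.8894 m = S ✓

v_R_max = 9/20 m/s = 0.4500 m/s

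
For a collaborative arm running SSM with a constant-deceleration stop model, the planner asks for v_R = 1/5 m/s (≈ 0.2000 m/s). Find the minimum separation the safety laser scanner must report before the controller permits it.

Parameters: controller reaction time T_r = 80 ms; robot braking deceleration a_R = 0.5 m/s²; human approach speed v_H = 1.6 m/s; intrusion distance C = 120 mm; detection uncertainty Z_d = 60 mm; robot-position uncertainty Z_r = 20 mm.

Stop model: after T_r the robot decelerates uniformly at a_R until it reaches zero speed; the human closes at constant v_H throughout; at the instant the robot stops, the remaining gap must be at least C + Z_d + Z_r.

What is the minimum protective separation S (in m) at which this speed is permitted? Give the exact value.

T_s = v_R/a_R = (1/5)/(1/2) = 0.4000 s
reaction-phase robot travel = 0.2000·0.0800 = 0.0160 m
braking distance = 0.2000²/(2·0.5000) = 0.0400 m
human over T_r+T_s: 1.6000·(0.0800+0.4000) = 0.7680 m
residual clearance needed = 0.1200+0.0600+0.0200 = 0.2000 m
S_min ≈ 0.0160+0.0400+0.7680+0.2000  ⇒  S_min = 128/125 m

S_min = 128/125 m = 1.0240 m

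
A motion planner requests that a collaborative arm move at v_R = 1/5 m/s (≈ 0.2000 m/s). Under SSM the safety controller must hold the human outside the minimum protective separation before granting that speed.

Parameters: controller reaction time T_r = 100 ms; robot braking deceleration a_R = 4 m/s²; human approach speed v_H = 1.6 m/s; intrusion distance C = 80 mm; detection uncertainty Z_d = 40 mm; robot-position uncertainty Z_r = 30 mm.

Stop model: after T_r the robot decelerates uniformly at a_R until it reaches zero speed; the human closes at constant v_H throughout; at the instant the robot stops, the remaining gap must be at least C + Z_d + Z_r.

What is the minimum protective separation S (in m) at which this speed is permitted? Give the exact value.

S_min = 83/200 m = 0.4150 m

T_s = v_R/a_R = (1/5)/4 = 0.0500 s
robot in T_r: 0.2000·0.1000 = 0.0200 m
robot under decel: 0.2000²/(2·4.0000) = 0.0050 m
human over T_r+T_s: 1.6000·(0.1000+0.0500) = 0.2400 m
margins: 0.0800+0.0400+0.0300 = 0.1500 m
S_min ≈ 0.0200+0.0050+0.2400+0.1500  ⇒  S_min = 83/200 m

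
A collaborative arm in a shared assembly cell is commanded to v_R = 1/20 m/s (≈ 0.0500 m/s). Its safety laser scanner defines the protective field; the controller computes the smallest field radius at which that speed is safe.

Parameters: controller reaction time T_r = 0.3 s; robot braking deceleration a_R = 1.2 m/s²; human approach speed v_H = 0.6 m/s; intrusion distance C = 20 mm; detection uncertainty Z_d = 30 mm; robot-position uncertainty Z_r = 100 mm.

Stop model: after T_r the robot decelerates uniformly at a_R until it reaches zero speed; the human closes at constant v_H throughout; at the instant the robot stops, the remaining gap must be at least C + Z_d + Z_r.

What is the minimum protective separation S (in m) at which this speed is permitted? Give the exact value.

S_min = 1781/4800 m = 0.3710 m

braking lasts T_s = (1/20)/(6/5) = 0.0417 s
robot covers v_R·T_r = 0.0500·0.3000 = 0.0150 m before braking
robot under decel: 0.0500²/(2·1.2000) = 0.0010 m
human over T_r+T_s: 0.6000·(0.3000+0.0417) = 0.2050 m
margins: 0.0200+0.0300+0.1000 = 0.1500 m
S_min ≈ 0.0150+0.0010+0.2050+0.1500  ⇒  S_min = 1781/4800 m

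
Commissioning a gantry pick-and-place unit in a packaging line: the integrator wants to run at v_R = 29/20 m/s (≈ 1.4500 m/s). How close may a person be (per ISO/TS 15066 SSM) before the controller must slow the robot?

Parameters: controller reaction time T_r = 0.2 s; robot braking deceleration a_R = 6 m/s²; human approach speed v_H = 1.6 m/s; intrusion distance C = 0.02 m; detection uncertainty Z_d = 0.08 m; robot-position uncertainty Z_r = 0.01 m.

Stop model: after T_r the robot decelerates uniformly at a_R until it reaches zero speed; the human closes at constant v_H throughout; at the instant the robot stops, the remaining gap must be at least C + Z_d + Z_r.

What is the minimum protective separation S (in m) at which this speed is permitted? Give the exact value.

braking lasts T_s = (29/20)/6 = 0.2417 s
reaction-phase robot travel = 1.4500·0.2000 = 0.2900 m
robot under decel: 1.4500²/(2·6.0000) = 0.1752 m
person approaches 1.6000·(0.2000+0.2417) = 0.7067 m
margins: 0.0200+0.0800+0.0100 = 0.1100 m
S_min ≈ 0.2900+0.1752+0.7067+0.1100  ⇒  S_min = 2051/1600 m

S_min = 2051/1600 m = 1.2819 m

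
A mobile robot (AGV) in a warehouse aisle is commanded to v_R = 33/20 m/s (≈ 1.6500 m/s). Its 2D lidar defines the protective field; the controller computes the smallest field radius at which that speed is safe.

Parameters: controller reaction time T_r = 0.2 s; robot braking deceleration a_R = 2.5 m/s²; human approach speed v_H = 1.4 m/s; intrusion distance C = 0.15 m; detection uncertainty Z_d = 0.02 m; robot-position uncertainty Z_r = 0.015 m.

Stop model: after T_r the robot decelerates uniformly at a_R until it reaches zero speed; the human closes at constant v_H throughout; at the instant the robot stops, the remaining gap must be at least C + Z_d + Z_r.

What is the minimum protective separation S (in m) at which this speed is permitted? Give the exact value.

braking lasts T_s = (33/20)/(5/2) = 0.6600 s
reaction-phase robot travel = 1.6500·0.2000 = 0.3300 m
braking distance = 1.6500²/(2·2.5000) = 0.5445 m
person approaches 1.4000·(0.2000+0.6600) = 1.2040 m
C+Z_d+Z_r = 0.1500+0.0200+0.0150 = 0.1850 m
S_min ≈ 0.3300+0.5445+1.2040+0.1850  ⇒  S_min = 4527/2000 m

S_min = 4527/2000 m = 2.2635 m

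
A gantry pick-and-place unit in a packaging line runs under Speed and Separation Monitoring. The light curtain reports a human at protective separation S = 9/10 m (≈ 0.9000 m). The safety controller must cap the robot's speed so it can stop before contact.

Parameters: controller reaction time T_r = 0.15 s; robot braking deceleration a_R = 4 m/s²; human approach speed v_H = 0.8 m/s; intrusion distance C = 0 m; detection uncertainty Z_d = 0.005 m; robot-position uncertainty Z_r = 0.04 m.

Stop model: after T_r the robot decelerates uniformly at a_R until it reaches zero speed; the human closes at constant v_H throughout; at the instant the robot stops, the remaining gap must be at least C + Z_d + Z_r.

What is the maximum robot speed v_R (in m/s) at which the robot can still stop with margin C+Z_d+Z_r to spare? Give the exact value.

v_R_max = 7/5 m/s = 1.4000 m/s

quadratic (1/8)·v² + (7/20)·v + (-147/200) = 0
  disc = (7/20)² − 4·(1/8)·(-147/200) = 49/100 ; √disc = 7/10
  v_R = (−(7/20) + 7/10) / (2·(1/8)) = 7/5 m/s
check:
T_s = v_R/a_R = (7/5)/4 = 0.3500 s
reaction-phase robot travel = 1.4000·0.1500 = 0.2100 m
braking distance = 1.4000²/(2·4.0000) = 0.2450 m
person approaches 0.8000·(0.1500+0.3500) = 0.4000 m
margins: 0.0000+0.0050+0.0400 = 0.0450 m
sum ≈ 0.2100+0.2450+0.4000+0.0450 ≈ 0.9000 m = S ✓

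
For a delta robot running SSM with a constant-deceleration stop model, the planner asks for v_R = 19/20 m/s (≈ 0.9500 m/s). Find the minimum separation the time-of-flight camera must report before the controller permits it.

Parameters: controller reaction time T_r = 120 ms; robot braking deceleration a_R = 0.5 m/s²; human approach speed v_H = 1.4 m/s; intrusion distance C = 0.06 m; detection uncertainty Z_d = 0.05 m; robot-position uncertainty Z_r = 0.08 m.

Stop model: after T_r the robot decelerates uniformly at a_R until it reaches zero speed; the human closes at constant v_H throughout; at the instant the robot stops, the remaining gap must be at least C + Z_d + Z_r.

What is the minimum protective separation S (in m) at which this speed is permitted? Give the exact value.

T_s = v_R/a_R = (19/20)/(1/2) = 1.9000 s
reaction-phase robot travel = 0.9500·0.1200 = 0.1140 m
robot under decel: 0.9500²/(2·0.5000) = 0.9025 m
human closes 1.4000·2.0200 = 2.8280 m
C+Z_d+Z_r = 0.0600+0.0500+0.0800 = 0.1900 m
S_min ≈ 0.1140+0.9025+2.8280+0.1900  ⇒  S_min = 8069/2000 m

S_min = 8069/2000 m = 4.0345 m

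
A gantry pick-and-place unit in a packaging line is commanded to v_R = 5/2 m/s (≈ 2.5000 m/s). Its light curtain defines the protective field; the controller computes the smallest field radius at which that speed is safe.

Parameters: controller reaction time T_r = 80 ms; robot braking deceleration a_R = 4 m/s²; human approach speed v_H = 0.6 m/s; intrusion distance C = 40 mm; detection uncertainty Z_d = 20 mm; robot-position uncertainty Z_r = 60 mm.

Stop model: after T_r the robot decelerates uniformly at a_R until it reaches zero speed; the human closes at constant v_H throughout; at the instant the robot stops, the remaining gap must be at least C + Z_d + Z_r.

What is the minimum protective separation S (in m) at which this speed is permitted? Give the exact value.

S_min = 6097/4000 m = 1.5243 m

T_s = v_R/a_R = (5/2)/4 = 0.6250 s
robot covers v_R·T_r = 2.5000·0.0800 = 0.2000 m before braking
braking distance = 2.5000²/(2·4.0000) = 0.7812 m
human over T_r+T_s: 0.6000·(0.0800+0.6250) = 0.4230 m
residual clearance needed = 0.0400+0.0200+0.0600 = 0.1200 m
S_min ≈ 0.2000+0.7812+0.4230+0.1200  ⇒  S_min = 6097/4000 m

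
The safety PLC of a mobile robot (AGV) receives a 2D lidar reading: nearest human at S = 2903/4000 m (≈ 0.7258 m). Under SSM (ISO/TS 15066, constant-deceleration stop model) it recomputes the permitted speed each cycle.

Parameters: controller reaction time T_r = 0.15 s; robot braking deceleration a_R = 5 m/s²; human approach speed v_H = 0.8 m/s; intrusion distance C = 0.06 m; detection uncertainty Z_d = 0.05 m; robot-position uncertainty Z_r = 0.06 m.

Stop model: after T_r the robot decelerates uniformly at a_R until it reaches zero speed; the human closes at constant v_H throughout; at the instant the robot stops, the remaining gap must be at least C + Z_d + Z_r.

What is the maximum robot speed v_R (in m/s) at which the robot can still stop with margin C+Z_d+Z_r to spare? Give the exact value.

collect terms ⇒ (1/10)·v_R² + (31/100)·v_R + (-1743/4000) = 0
  disc = (31/100)² − 4·(1/10)·(-1743/4000) = 169/625 ; √disc = 13/25
  v_R = (−(31/100) + 13/25) / (2·(1/10)) = 21/20 m/s
check:
stop time T_s = (21/20)/5 = 0.2100 s
reaction-phase robot travel = 1.0500·0.1500 = 0.1575 m
robot covers 1.0500·0.2100 − ½·5.0000·0.2100² = 0.1103 m while stopping
human over T_r+T_s: 0.8000·(0.1500+0.2100) = 0.2880 m
margins: 0.0600+0.0500+0.0600 = 0.1700 m
sum ≈ 0.1575+0.1103+0.2880+0.1700 ≈ 0.7258 m = S ✓

v_R_max = 21/20 m/s = 1.0500 m/s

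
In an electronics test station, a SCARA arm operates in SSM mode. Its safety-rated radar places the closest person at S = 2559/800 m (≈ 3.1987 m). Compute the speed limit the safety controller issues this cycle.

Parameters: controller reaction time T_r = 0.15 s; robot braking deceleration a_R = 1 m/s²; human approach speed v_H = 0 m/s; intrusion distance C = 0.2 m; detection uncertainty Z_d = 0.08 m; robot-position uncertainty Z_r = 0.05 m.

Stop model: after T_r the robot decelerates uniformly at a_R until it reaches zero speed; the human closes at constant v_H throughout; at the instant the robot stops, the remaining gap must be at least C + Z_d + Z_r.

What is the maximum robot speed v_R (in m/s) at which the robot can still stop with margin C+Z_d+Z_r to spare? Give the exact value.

v_R_max = 9/4 m/s = 2.2500 m/s

at the boundary: (1/2)·v² + (3/20)·v + (-459/160) = 0
  disc = (3/20)² − 4·(1/2)·(-459/160) = 144/25 ; √disc = 12/5
  v_R = (−(3/20) + 12/5) / (2·(1/2)) = 9/4 m/s
check:
braking lasts T_s = (9/4)/1 = 2.2500 s
robot covers v_R·T_r = 2.2500·0.1500 = 0.3375 m before braking
robot covers 2.2500·2.2500 − ½·1.0000·2.2500² = 2.5312 m while stopping
human over T_r+T_s: 0.0000·(0.1500+2.2500) = 0.0000 m
residual clearance needed = 0.2000+0.0800+0.0500 = 0.3300 m
sum ≈ 0.3375+2.5312+0.0000+0.3300 ≈ 3.1987 m = S ✓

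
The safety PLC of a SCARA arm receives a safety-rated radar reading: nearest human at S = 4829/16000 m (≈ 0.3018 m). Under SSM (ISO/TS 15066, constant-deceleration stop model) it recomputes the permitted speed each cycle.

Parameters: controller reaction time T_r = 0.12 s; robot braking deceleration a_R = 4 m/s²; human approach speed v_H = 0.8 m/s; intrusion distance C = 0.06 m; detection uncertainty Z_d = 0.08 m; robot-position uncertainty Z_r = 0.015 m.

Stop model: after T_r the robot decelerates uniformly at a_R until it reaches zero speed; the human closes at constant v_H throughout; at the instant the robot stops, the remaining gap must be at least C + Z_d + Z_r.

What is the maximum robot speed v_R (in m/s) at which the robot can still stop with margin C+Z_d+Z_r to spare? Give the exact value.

at the boundary: (1/8)·v² + (8/25)·v + (-813/16000) = 0
  disc = (8/25)² − 4·(1/8)·(-813/16000) = 20449/160000 ; √disc = 143/400
  v_R = (−(8/25) + 143/400) / (2·(1/8)) = 3/20 m/s
check:
stop time T_s = (3/20)/4 = 0.0375 s
reaction-phase robot travel = 0.1500·0.1200 = 0.0180 m
robot under decel: 0.1500²/(2·4.0000) = 0.0028 m
human closes 0.8000·0.1575 = 0.1260 m
margins: 0.0600+0.0800+0.0150 = 0.1550 m
sum ≈ 0.0180+0.0028+0.1260+0.1550 ≈ 0.3018 m = S ✓

v_R_max = 3/20 m/s = 0.1500 m/s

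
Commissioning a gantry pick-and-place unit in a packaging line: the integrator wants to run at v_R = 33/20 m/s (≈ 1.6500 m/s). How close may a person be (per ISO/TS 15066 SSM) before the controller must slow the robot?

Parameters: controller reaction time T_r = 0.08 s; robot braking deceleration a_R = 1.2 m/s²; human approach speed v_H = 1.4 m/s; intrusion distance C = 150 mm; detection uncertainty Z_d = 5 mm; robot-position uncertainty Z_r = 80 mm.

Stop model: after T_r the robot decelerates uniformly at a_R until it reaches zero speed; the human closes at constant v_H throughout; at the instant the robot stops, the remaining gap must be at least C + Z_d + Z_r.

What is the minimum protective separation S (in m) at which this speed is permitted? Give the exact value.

braking lasts T_s = (33/20)/(6/5) = 1.3750 s
robot in T_r: 1.6500·0.0800 = 0.1320 m
robot covers 1.6500·1.3750 − ½·1.2000·1.3750² = 1.1344 m while stopping
human over T_r+T_s: 1.4000·(0.0800+1.3750) = 2.0370 m
margins: 0.1500+0.0050+0.0800 = 0.2350 m
S_min ≈ 0.1320+1.1344+2.0370+0.2350  ⇒  S_min = 28307/8000 m

S_min = 28307/8000 m = 3.5384 m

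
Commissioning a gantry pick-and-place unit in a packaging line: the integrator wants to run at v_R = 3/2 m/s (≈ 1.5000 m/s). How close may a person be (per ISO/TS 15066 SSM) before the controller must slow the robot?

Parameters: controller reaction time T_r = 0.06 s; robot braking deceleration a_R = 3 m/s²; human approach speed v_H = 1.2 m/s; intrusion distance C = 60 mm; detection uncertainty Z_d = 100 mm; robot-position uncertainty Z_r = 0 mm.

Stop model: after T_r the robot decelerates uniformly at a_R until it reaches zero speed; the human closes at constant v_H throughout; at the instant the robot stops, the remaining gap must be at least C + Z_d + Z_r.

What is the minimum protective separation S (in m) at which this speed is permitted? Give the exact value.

stop time T_s = (3/2)/3 = 0.5000 s
reaction-phase robot travel = 1.5000·0.0600 = 0.0900 m
robot under decel: 1.5000²/(2·3.0000) = 0.3750 m
human closes 1.2000·0.5600 = 0.6720 m
C+Z_d+Z_r = 0.0600+0.1000+0.0000 = 0.1600 m
S_min ≈ 0.0900+0.3750+0.6720+0.1600  ⇒  S_min = 1297/1000 m

S_min = 1297/1000 m = 1.2970 m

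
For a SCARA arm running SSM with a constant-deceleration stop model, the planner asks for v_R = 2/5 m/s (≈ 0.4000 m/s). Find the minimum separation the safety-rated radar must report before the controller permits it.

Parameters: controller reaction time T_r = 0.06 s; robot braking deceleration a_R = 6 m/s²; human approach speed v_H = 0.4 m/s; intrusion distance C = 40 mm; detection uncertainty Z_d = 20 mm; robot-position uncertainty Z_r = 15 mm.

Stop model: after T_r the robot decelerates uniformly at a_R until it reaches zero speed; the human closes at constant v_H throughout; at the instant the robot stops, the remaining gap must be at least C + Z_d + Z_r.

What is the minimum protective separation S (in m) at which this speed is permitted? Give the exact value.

braking lasts T_s = (2/5)/6 = 0.0667 s
robot covers v_R·T_r = 0.4000·0.0600 = 0.0240 m before braking
robot covers 0.4000·0.0667 − ½·6.0000·0.0667² = 0.0133 m while stopping
human closes 0.4000·0.1267 = 0.0507 m
C+Z_d+Z_r = 0.0400+0.0200+0.0150 = 0.0750 m
S_min ≈ 0.0240+0.0133+0.0507+0.0750  ⇒  S_min = 163/1000 m

S_min = 163/1000 m = 0.1630 m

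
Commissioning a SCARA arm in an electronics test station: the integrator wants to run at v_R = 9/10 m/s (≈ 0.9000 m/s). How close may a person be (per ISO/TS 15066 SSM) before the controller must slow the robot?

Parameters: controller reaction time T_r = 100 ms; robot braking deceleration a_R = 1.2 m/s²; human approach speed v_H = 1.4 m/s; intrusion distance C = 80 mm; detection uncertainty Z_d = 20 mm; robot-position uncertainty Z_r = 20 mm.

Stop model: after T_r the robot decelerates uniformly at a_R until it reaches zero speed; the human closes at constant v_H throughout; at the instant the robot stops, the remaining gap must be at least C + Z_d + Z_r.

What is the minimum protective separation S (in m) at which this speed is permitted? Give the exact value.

T_s = v_R/a_R = (9/10)/(6/5) = 0.7500 s
robot covers v_R·T_r = 0.9000·0.1000 = 0.0900 m before braking
braking distance = 0.9000²/(2·1.2000) = 0.3375 m
human over T_r+T_s: 1.4000·(0.1000+0.7500) = 1.1900 m
C+Z_d+Z_r = 0.0800+0.0200+0.0200 = 0.1200 m
S_min ≈ 0.0900+0.3375+1.1900+0.1200  ⇒  S_min = 139/80 m

S_min = 139/80 m = 1.7375 m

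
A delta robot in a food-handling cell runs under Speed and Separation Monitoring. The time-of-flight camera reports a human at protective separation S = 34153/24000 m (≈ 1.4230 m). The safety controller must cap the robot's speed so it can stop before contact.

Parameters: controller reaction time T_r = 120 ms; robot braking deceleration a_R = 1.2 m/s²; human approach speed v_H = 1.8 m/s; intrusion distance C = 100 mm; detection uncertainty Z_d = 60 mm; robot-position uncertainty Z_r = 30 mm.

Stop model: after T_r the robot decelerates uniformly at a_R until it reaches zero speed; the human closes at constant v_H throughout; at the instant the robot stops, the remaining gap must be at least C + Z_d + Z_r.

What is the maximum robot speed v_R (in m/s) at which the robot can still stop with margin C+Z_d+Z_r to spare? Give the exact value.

collect terms ⇒ (5/12)·v_R² + (81/50)·v_R + (-24409/24000) = 0
  disc = (81/50)² − 4·(5/12)·(-24409/24000) = 1555009/360000 ; √disc = 1247/600
  v_R = (−(81/50) + 1247/600) / (2·(5/12)) = 11/20 m/s
check:
stop time T_s = (11/20)/(6/5) = 0.4583 s
robot in T_r: 0.5500·0.1200 = 0.0660 m
robot under decel: 0.5500²/(2·1.2000) = 0.1260 m
human closes 1.8000·0.5783 = 1.0410 m
C+Z_d+Z_r = 0.1000+0.0600+0.0300 = 0.1900 m
sum ≈ 0.0660+0.1260+1.0410+0.1900 ≈ 1.4230 m = S ✓

v_R_max = 11/20 m/s = 0.5500 m/s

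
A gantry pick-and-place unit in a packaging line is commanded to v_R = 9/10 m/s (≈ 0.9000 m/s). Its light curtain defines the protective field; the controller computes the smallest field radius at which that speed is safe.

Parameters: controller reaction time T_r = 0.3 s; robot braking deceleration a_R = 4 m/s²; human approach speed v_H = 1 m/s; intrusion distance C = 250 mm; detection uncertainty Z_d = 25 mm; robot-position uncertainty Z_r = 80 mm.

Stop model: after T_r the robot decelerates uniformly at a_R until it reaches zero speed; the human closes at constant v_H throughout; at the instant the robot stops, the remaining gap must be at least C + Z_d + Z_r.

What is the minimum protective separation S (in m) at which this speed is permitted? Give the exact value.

stop time T_s = (9/10)/4 = 0.2250 s
reaction-phase robot travel = 0.9000·0.3000 = 0.2700 m
braking distance = 0.9000²/(2·4.0000) = 0.1013 m
human over T_r+T_s: 1.0000·(0.3000+0.2250) = 0.5250 m
C+Z_d+Z_r = 0.2500+0.0250+0.0800 = 0.3550 m
S_min ≈ 0.2700+0.1013+0.5250+0.3550  ⇒  S_min = 1001/800 m

S_min = 1001/800 m = 1.2512 m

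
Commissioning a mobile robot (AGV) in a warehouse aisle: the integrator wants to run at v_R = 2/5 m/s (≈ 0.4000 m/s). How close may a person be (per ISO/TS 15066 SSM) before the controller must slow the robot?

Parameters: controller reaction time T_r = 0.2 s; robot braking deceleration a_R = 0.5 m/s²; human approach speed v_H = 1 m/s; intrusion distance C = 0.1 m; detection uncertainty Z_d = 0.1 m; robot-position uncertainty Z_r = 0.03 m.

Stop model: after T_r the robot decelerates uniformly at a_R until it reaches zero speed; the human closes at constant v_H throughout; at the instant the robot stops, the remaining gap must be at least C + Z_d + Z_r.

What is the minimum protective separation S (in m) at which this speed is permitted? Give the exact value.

braking lasts T_s = (2/5)/(1/2) = 0.8000 s
robot covers v_R·T_r = 0.4000·0.2000 = 0.0800 m before braking
braking distance = 0.4000²/(2·0.5000) = 0.1600 m
human closes 1.0000·1.0000 = 1.0000 m
C+Z_d+Z_r = 0.1000+0.1000+0.0300 = 0.2300 m
S_min ≈ 0.0800+0.1600+1.0000+0.2300  ⇒  S_min = 147/100 m

S_min = 147/100 m = 1.4700 m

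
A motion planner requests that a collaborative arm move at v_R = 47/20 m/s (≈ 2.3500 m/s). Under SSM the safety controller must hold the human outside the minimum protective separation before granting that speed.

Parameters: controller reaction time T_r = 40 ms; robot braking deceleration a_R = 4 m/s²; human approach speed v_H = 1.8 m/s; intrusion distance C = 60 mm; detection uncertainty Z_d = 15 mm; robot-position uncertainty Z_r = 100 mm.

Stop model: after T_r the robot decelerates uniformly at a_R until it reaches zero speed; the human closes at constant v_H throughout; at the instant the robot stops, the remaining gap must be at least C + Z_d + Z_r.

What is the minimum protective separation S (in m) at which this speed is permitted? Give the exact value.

S_min = 33421/16000 m = 2.0888 m

braking lasts T_s = (47/20)/4 = 0.5875 s
reaction-phase robot travel = 2.3500·0.0400 = 0.0940 m
braking distance = 2.3500²/(2·4.0000) = 0.6903 m
human closes 1.8000·0.6275 = 1.1295 m
C+Z_d+Z_r = 0.0600+0.0150+0.1000 = 0.1750 m
S_min ≈ 0.0940+0.6903+1.1295+0.1750  ⇒  S_min = 33421/16000 m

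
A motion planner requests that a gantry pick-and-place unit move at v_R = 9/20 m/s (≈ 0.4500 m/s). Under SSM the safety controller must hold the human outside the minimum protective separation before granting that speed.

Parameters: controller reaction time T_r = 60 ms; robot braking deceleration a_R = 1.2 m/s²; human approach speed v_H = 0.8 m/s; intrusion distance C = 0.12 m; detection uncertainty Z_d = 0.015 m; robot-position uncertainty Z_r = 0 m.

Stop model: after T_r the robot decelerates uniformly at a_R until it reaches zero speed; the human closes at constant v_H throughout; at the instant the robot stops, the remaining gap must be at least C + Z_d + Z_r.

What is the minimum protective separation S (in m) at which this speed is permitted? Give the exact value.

stop time T_s = (9/20)/(6/5) = 0.3750 s
robot in T_r: 0.4500·0.0600 = 0.0270 m
robot under decel: 0.4500²/(2·1.2000) = 0.0844 m
person approaches 0.8000·(0.0600+0.3750) = 0.3480 m
margins: 0.1200+0.0150+0.0000 = 0.1350 m
S_min ≈ 0.0270+0.0844+0.3480+0.1350  ⇒  S_min = 951/1600 m

S_min = 951/1600 m = 0.5944 m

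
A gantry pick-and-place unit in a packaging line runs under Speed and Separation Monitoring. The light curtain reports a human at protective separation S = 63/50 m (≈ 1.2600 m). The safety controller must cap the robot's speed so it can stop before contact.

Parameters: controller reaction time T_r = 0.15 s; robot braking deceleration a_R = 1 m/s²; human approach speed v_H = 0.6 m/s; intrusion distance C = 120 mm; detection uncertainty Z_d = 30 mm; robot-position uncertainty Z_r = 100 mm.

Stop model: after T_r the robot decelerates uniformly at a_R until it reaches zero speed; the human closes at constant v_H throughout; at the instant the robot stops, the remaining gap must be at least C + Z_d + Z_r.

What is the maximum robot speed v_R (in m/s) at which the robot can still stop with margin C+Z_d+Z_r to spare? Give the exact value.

collect terms ⇒ (1/2)·v_R² + (3/4)·v_R + (-23/25) = 0
  disc = (3/4)² − 4·(1/2)·(-23/25) = 961/400 ; √disc = 31/20
  v_R = (−(3/4) + 31/20) / (2·(1/2)) = 4/5 m/s
check:
braking lasts T_s = (4/5)/1 = 0.8000 s
robot covers v_R·T_r = 0.8000·0.1500 = 0.1200 m before braking
braking distance = 0.8000²/(2·1.0000) = 0.3200 m
human over T_r+T_s: 0.6000·(0.1500+0.8000) = 0.5700 m
C+Z_d+Z_r = 0.1200+0.0300+0.1000 = 0.2500 m
sum ≈ 0.1200+0.3200+0.5700+0.2500 ≈ 1.2600 m = S ✓

v_R_max = 4/5 m/s = 0.8000 m/s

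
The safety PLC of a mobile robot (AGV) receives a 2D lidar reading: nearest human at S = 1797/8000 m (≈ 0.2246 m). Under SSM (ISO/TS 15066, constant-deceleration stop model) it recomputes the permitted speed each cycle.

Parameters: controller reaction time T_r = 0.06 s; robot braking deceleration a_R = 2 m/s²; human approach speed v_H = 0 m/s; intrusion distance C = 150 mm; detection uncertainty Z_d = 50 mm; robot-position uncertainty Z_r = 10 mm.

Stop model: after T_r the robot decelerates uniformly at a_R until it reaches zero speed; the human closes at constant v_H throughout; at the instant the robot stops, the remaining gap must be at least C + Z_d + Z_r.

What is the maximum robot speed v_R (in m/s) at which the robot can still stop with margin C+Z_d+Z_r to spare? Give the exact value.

v_R_max = 3/20 m/s = 0.1500 m/s

collect terms ⇒ (1/4)·v_R² + (3/50)·v_R + (-117/8000) = 0
  disc = (3/50)² − 4·(1/4)·(-117/8000) = 729/40000 ; √disc = 27/200
  v_R = (−(3/50) + 27/200) / (2·(1/4)) = 3/20 m/s
check:
braking lasts T_s = (3/20)/2 = 0.0750 s
robot in T_r: 0.1500·0.0600 = 0.0090 m
braking distance = 0.1500²/(2·2.0000) = 0.0056 m
person approaches 0.0000·(0.0600+0.0750) = 0.0000 m
residual clearance needed = 0.1500+0.0500+0.0100 = 0.2100 m
sum ≈ 0.0090+0.0056+0.0000+0.2100 ≈ 0.2246 m = S ✓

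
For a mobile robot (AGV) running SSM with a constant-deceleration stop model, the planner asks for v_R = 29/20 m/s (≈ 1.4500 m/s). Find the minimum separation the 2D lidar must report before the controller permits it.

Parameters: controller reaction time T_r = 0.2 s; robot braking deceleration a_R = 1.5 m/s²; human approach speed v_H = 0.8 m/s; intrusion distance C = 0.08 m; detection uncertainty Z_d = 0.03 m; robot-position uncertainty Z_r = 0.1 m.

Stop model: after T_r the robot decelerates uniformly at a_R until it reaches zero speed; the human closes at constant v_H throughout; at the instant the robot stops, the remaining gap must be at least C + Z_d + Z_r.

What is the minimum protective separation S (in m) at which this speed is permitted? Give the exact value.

S_min = 2561/1200 m = 2.1342 m

T_s = v_R/a_R = (29/20)/(3/2) = 0.9667 s
reaction-phase robot travel = 1.4500·0.2000 = 0.2900 m
robot under decel: 1.4500²/(2·1.5000) = 0.7008 m
human over T_r+T_s: 0.8000·(0.2000+0.9667) = 0.9333 m
residual clearance needed = 0.0800+0.0300+0.1000 = 0.2100 m
S_min ≈ 0.2900+0.7008+0.9333+0.2100  ⇒  S_min = 2561/1200 m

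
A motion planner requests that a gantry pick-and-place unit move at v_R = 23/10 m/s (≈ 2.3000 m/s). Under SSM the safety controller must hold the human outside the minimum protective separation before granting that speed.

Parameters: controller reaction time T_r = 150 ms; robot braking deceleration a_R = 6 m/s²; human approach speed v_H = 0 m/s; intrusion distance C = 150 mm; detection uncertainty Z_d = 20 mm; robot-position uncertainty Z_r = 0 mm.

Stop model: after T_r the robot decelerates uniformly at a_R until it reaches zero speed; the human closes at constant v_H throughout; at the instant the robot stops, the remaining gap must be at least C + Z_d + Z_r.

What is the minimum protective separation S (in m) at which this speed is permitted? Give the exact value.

S_min = 1147/1200 m = 0.9558 m

braking lasts T_s = (23/10)/6 = 0.3833 s
robot in T_r: 2.3000·0.1500 = 0.3450 m
robot covers 2.3000·0.3833 − ½·6.0000·0.3833² = 0.4408 m while stopping
person approaches 0.0000·(0.1500+0.3833) = 0.0000 m
C+Z_d+Z_r = 0.1500+0.0200+0.0000 = 0.1700 m
S_min ≈ 0.3450+0.4408+0.0000+0.1700  ⇒  S_min = 1147/1200 m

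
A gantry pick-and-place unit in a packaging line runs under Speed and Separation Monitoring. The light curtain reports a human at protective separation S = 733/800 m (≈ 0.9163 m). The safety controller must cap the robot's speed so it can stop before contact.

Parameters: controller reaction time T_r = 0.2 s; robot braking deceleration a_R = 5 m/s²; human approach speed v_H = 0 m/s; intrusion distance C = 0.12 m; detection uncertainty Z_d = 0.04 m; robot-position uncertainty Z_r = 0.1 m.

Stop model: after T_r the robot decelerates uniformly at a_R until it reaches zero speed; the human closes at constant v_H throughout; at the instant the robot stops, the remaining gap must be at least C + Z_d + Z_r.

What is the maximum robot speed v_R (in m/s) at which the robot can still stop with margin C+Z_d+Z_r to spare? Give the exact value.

v_R_max = 7/4 m/s = 1.7500 m/s

collect terms ⇒ (1/10)·v_R² + (1/5)·v_R + (-21/32) = 0
  disc = (1/5)² − 4·(1/10)·(-21/32) = 121/400 ; √disc = 11/20
  v_R = (−(1/5) + 11/20) / (2·(1/10)) = 7/4 m/s
check:
stop time T_s = (7/4)/5 = 0.3500 s
robot covers v_R·T_r = 1.7500·0.2000 = 0.3500 m before braking
braking distance = 1.7500²/(2·5.0000) = 0.3063 m
human closes 0.0000·0.5500 = 0.0000 m
margins: 0.1200+0.0400+0.1000 = 0.2600 m
sum ≈ 0.3500+0.3063+0.0000+0.2600 ≈ 0.9163 m = S ✓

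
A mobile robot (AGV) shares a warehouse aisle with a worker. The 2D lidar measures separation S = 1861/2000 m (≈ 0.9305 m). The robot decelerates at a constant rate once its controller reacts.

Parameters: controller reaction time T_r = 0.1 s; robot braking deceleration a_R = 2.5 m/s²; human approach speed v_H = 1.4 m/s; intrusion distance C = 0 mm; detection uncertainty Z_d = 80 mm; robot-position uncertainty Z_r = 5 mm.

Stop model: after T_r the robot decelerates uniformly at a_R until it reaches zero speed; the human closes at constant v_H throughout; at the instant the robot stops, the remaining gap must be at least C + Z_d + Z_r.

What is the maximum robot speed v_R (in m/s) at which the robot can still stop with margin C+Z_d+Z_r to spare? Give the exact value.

collect terms ⇒ (1/5)·v_R² + (33/50)·v_R + (-1411/2000) = 0
  disc = (33/50)² − 4·(1/5)·(-1411/2000) = 1 ; √disc = 1
  v_R = (−(33/50) + 1) / (2·(1/5)) = 17/20 m/s
check:
stop time T_s = (17/20)/(5/2) = 0.3400 s
reaction-phase robot travel = 0.8500·0.1000 = 0.0850 m
braking distance = 0.8500²/(2·2.5000) = 0.1445 m
human over T_r+T_s: 1.4000·(0.1000+0.3400) = 0.6160 m
residual clearance needed = 0.0000+0.0800+0.0050 = 0.0850 m
sum ≈ 0.0850+0.1445+0.6160+0.0850 ≈ 0.9305 m = S ✓

v_R_max = 17/20 m/s = 0.8500 m/s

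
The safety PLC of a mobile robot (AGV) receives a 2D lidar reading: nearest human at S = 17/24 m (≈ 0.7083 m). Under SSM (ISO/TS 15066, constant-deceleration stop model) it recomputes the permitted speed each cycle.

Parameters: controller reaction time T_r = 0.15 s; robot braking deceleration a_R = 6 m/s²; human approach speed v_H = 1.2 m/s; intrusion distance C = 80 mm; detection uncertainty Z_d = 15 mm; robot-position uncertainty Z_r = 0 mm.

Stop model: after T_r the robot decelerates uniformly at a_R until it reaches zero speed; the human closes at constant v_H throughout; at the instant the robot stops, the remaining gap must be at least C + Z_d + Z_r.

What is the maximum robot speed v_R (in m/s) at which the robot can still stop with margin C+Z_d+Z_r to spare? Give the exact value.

at the boundary: (1/12)·v² + (7/20)·v + (-13/30) = 0
  disc = (7/20)² − 4·(1/12)·(-13/30) = 961/3600 ; √disc = 31/60
  v_R = (−(7/20) + 31/60) / (2·(1/12)) = 1 m/s
check:
T_s = v_R/a_R = 1/6 = 0.1667 s
reaction-phase robot travel = 1.0000·0.1500 = 0.1500 m
robot covers 1.0000·0.1667 − ½·6.0000·0.1667² = 0.0833 m while stopping
person approaches 1.2000·(0.1500+0.1667) = 0.3800 m
margins: 0.0800+0.0150+0.0000 = 0.0950 m
sum ≈ 0.1500+0.0833+0.3800+0.0950 ≈ 0.7083 m = S ✓

v_R_max = 1 m/s = 1.0000 m/s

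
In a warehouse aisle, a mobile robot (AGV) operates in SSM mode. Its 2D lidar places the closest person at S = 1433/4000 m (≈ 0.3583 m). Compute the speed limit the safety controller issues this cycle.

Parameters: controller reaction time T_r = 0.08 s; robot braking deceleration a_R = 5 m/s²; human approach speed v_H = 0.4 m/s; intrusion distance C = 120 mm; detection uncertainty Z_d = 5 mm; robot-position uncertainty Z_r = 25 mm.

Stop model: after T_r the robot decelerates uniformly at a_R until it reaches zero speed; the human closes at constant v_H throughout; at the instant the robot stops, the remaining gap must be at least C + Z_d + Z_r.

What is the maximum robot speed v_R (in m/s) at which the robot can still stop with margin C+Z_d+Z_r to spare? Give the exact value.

quadratic (1/10)·v² + (4/25)·v + (-141/800) = 0
  disc = (4/25)² − 4·(1/10)·(-141/800) = 961/10000 ; √disc = 31/100
  v_R = (−(4/25) + 31/100) / (2·(1/10)) = 3/4 m/s
check:
braking lasts T_s = (3/4)/5 = 0.1500 s
reaction-phase robot travel = 0.7500·0.0800 = 0.0600 m
braking distance = 0.7500²/(2·5.0000) = 0.0563 m
human over T_r+T_s: 0.4000·(0.0800+0.1500) = 0.0920 m
residual clearance needed = 0.1200+0.0050+0.0250 = 0.1500 m
sum ≈ 0.0600+0.0563+0.0920+0.1500 ≈ 0.3583 m = S ✓

v_R_max = 3/4 m/s = 0.7500 m/s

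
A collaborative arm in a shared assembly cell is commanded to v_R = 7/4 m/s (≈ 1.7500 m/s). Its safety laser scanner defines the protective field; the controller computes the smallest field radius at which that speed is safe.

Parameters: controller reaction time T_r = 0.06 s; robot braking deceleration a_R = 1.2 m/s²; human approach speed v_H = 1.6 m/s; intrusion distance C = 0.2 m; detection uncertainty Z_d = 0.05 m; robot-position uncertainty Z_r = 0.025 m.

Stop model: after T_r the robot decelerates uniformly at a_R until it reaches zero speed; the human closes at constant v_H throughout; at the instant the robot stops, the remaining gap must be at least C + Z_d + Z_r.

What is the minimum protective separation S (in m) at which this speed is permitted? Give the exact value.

S_min = 32683/8000 m = 4.0854 m

stop time T_s = (7/4)/(6/5) = 1.4583 s
robot covers v_R·T_r = 1.7500·0.0600 = 0.1050 m before braking
robot covers 1.7500·1.4583 − ½·1.2000·1.4583² = 1.2760 m while stopping
person approaches 1.6000·(0.0600+1.4583) = 2.4293 m
margins: 0.2000+0.0500+0.0250 = 0.2750 m
S_min ≈ 0.1050+1.2760+2.4293+0.2750  ⇒  S_min = 32683/8000 m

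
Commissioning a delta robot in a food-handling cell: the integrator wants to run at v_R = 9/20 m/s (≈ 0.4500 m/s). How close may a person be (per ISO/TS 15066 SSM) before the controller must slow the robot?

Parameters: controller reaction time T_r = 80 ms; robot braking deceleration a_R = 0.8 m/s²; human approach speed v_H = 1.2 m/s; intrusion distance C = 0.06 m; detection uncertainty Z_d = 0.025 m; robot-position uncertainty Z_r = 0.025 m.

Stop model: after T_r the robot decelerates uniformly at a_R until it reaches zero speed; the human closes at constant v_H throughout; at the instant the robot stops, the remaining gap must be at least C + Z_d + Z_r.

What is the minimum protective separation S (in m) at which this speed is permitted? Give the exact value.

braking lasts T_s = (9/20)/(4/5) = 0.5625 s
robot covers v_R·T_r = 0.4500·0.0800 = 0.0360 m before braking
braking distance = 0.4500²/(2·0.8000) = 0.1266 m
person approaches 1.2000·(0.0800+0.5625) = 0.7710 m
margins: 0.0600+0.0250+0.0250 = 0.1100 m
S_min ≈ 0.0360+0.1266+0.7710+0.1100  ⇒  S_min = 16697/16000 m

S_min = 16697/16000 m = 1.0436 m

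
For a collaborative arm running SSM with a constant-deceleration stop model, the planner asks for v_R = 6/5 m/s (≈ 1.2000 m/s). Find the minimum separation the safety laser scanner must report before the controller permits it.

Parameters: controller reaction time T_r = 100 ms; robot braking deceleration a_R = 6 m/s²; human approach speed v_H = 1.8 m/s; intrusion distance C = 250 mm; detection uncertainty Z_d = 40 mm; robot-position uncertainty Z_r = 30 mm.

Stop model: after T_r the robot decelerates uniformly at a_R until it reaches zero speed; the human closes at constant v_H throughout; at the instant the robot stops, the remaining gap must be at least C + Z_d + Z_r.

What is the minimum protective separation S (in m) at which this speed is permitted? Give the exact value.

S_min = 11/10 m = 1.1000 m

stop time T_s = (6/5)/6 = 0.2000 s
reaction-phase robot travel = 1.2000·0.1000 = 0.1200 m
braking distance = 1.2000²/(2·6.0000) = 0.1200 m
person approaches 1.8000·(0.1000+0.2000) = 0.5400 m
C+Z_d+Z_r = 0.2500+0.0400+0.0300 = 0.3200 m
S_min ≈ 0.1200+0.1200+0.5400+0.3200  ⇒  S_min = 11/10 m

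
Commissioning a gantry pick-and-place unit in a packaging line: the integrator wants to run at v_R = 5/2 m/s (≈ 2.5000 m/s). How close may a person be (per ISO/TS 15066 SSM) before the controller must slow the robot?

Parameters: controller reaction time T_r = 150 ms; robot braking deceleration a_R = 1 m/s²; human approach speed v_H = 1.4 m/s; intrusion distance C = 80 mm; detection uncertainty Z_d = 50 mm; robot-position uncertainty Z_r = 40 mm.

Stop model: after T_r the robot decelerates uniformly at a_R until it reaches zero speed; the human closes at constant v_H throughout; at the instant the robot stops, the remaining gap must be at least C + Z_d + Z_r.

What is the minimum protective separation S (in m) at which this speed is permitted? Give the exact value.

T_s = v_R/a_R = (5/2)/1 = 2.5000 s
robot in T_r: 2.5000·0.1500 = 0.3750 m
robot covers 2.5000·2.5000 − ½·1.0000·2.5000² = 3.1250 m while stopping
human closes 1.4000·2.6500 = 3.7100 m
C+Z_d+Z_r = 0.0800+0.0500+0.0400 = 0.1700 m
S_min ≈ 0.3750+3.1250+3.7100+0.1700  ⇒  S_min = 369/50 m

S_min = 369/50 m = 7.3800 m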